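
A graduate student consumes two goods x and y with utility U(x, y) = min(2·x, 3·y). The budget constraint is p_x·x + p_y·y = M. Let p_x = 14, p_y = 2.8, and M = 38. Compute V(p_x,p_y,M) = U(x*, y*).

With perfect complements, no substitution: consume in ratio x:y = 3:2.
Budget: p_x·x + p_y·(2/3)·x = M, so (3·p_x + 2·p_y)·x = 3·M.
Demand: x*(p_x,p_y,M) = 3·M/(3·p_x + 2·p_y), y* = 2·M/(3·p_x + 2·p_y).
Here 3·14 + 2·2.8 = 47.6, giving x* = 2.395 and y* = 1.5966.
Utility at the optimum: U(2.395, 1.5966) = 4.7899.

V = 4.7899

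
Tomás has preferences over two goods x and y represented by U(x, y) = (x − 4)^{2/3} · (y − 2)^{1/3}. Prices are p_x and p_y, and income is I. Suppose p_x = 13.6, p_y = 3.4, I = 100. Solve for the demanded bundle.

x* = 5.902, y* = 5.8039

Let x' = x−4, y' = y−2. MRS = 2·y'/x' = p_x/p_y.
Substituting into the budget: x* = 4 + 2/3·(I − 4·p_x − 2·p_y)/p_x, and y* = 2 + 1/3·(…)/p_y.
Discretionary income = 100 − 4·13.6 − 2·3.4 = 38.8; x* = 4 + 2/3·38.8/13.6 = 5.902; y* = 2 + 1/3·38.8/3.4 = 5.8039.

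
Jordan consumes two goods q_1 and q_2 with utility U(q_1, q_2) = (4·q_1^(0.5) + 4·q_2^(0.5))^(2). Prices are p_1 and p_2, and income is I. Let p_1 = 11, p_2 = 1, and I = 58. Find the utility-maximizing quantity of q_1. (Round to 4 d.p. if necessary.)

q_1* = 0.4394

From the CES first-order condition, (q_2/q_1)^(0.5) = p_1/p_2.
Hence q_2/q_1 = (p_1/p_2)^(1/(0.5)), i.e. raised to the 2 power.
Substitute q_2 = (q_2/q_1)·q_1 into the budget: q_1* = I/(p_1 + p_2·(q_2/q_1)).
Numerically q_2/q_1 = 121, so q_1* = 58/(11 + 1·121) = 0.4394.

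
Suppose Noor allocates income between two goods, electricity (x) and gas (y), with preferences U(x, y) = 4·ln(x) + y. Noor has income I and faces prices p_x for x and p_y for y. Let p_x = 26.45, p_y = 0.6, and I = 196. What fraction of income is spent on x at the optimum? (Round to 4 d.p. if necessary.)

share on x = 0.0122

MU_x = 4/x, MU_y = 1. Tangency: 4/x = p_x/p_y.
So x*(p_x,p_y) = 4·p_y/p_x, independent of income; and y* = (I − 4·p_y)/p_y.
At the given prices: x* = 4·0.6/26.45 = 0.0907, and y* = 322.6667.
Expenditure on x: 26.45·0.0907 = 2.4; share = 0.0122.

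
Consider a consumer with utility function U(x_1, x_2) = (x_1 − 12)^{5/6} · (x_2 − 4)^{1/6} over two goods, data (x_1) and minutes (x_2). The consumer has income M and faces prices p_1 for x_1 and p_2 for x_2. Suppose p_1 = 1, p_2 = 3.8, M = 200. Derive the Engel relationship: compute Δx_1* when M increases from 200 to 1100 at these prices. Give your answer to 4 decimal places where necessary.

Δx_1* = 750

Let x_1' = x_1−12, x_2' = x_2−4. MRS = 5·x_2'/x_1' = p_1/p_2.
Substituting into the budget: x_1* = 12 + 5/6·(M − 12·p_1 − 4·p_2)/p_1, and x_2* = 4 + 1/6·(…)/p_2.
Discretionary income = 200 − 12·1 − 4·3.8 = 172.8; x_1* = 12 + 5/6·172.8/1 = 156.
At M' = 1100: x_1* = 906. Change: 906 − 156 = 750.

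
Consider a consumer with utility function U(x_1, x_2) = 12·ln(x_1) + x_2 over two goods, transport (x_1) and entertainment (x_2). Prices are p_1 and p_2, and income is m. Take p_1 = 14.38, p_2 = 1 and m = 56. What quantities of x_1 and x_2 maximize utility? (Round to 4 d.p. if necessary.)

Set MRS = p_1/p_2: (12/x_1)/1 = p_1/p_2.
So x_1*(p_1,p_2) = 12·p_2/p_1, independent of income; and x_2* = (m − 12·p_2)/p_2.
At the given prices: x_1* = 12·1/14.38 = 0.8345, and x_2* = 44.

x_1* = 0.8345, x_2* = 44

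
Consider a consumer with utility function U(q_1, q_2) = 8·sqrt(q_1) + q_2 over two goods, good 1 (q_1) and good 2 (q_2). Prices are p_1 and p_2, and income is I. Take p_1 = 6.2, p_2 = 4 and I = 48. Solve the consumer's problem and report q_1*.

MU_q_1 = 4/√q_1, MU_q_2 = 1. Tangency: 4/√q_1 = p_1/p_2.
Thus q_1* = (4·p_2/p_1)² — independent of I — with the rest of income spent on q_2.
Plugging in: q_1* = (4·4/6.2)² = 6.6597.

q_1* = 6.6597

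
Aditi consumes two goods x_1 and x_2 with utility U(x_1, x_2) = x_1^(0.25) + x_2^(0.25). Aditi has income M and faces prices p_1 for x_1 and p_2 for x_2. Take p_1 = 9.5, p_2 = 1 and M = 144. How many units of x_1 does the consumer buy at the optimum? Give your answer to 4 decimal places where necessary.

MRS = MU_x_1/MU_x_2 = (x_2/x_1)^(0.75). Set equal to p_1/p_2.
Solve for the ratio: x_2/x_1 = [p_1/p_2]^(4/3).
With the ratio pinned down, the budget gives x_1* = M/(p_1 + p_2·(x_2/x_1)) and x_2* = (x_2/x_1)·x_1*.
Numerically x_2/x_1 = 20.120162, so x_1* = 144/(9.5 + 1·20.120162) = 4.8616.

x_1* = 4.8616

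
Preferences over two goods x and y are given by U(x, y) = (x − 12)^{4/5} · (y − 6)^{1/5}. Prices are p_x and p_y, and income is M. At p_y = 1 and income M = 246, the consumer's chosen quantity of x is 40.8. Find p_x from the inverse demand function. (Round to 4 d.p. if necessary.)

p_x = 5

This is Cobb-Douglas in (x−12, y−6): tangency gives 0.8·p_y·(y−6) = 0.2·p_x·(x−12).
Substituting into the budget: x* = 12 + 0.8·(M − 12·p_x − 6·p_y)/p_x, and y* = 6 + 0.2·(…)/p_y.
Set x* = 40.8 in the demand function and solve for p_x: p_x = 5.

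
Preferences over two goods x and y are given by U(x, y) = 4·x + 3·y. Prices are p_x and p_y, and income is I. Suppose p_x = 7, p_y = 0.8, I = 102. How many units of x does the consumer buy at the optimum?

x* = 0

y gives more utility per dollar, so spend all income on y: y* = I/p_y, x* = 0.
Numerically: x* = 0, y* = 127.5.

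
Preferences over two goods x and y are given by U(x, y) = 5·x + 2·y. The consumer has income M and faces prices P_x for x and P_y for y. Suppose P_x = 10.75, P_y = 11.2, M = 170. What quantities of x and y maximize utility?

x* = 15.814, y* = 0

Perfect substitutes: compare marginal utility per dollar. 5/P_x vs 2/P_y → 0.4651 vs 0.1786.
x gives more utility per dollar, so spend all income on x: x* = M/P_x, y* = 0.
Numerically: x* = 15.814, y* = 0.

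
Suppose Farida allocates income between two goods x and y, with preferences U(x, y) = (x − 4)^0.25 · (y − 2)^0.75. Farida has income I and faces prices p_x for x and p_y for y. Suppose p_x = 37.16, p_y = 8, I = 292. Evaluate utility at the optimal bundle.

V = 6.1798

After buying the subsistence bundle (4, 2), a share 0.25 of the remaining income goes to x: x* = 4 + 0.25·(I − 4p_x − 2p_y)/p_x.
Discretionary income = 292 − 4·37.16 − 2·8 = 127.36; x* = 4 + 0.25·127.36/37.16 = 4.8568; y* = 2 + 0.75·127.36/8 = 13.94.
Utility at the optimum: U(4.8568, 13.94) = 6.1798.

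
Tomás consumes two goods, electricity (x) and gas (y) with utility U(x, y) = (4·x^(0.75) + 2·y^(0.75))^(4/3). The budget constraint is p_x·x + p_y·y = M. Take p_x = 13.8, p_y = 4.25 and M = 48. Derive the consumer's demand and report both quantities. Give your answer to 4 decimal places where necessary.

x* = 1.1078, y* = 7.6969

MU_x ∝ 4·x^(-0.25), MU_y ∝ 2·y^(-0.25), so MRS = 2·(y/x)^(0.25) = p_x/p_y.
Solve for the ratio: y/x = [(1/2)·p_x/p_y]^(4).
Substitute y = (y/x)·x into the budget: x* = M/(p_x + p_y·(y/x)).
Numerically y/x = 6.947693, so x* = 48/(13.8 + 4.25·6.947693) = 1.1078 and y* = 6.947693·1.1078 = 7.6969.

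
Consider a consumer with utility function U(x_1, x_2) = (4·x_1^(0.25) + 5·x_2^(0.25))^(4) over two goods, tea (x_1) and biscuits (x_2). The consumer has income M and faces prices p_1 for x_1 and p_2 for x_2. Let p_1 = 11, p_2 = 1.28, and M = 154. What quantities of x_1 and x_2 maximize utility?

x_1* = 3.7253, x_2* = 88.2982

MRS = MU_x_1/MU_x_2 = (4/5)·(x_2/x_1)^(0.75). Set equal to p_1/p_2.
Hence x_2/x_1 = ((5/4)·p_1/p_2)^(1/(0.75)), i.e. raised to the 4/3 power.
With the ratio pinned down, the budget gives x_1* = M/(p_1 + p_2·(x_2/x_1)) and x_2* = (x_2/x_1)·x_1*.
Numerically x_2/x_1 = 23.70229, so x_1* = 154/(11 + 1.28·23.70229) = 3.7253 and x_2* = 23.70229·3.7253 = 88.2982.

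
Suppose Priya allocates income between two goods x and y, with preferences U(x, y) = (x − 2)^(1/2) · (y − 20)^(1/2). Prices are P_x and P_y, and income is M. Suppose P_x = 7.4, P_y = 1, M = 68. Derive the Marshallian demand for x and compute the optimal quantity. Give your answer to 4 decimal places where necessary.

Discretionary income = 68 − 2·7.4 − 20·1 = 33.2; x* = 2 + 0.5·33.2/7.4 = 4.2432.

x* = 4.2432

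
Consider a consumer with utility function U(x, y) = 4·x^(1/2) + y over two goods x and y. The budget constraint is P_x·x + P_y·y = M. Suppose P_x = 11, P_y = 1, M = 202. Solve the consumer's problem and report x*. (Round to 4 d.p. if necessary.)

MU_x = 2/√x, MU_y = 1. Tangency: 2/√x = P_x/P_y.
Thus x* = (2·P_y/P_x)² — independent of M — with the rest of income spent on y.
Plugging in: x* = (2·1/11)² = 0.0331.

x* = 0.0331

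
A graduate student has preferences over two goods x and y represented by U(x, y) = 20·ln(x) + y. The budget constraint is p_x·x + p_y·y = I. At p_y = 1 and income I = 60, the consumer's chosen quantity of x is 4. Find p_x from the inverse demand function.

p_x = 5

MU_x = 20/x, MU_y = 1. Tangency: 20/x = p_x/p_y.
So x*(p_x,p_y) = 20·p_y/p_x, independent of income; and y* = (I − 20·p_y)/p_y.
Set x* = 4 in the demand function and solve for p_x: p_x = 5.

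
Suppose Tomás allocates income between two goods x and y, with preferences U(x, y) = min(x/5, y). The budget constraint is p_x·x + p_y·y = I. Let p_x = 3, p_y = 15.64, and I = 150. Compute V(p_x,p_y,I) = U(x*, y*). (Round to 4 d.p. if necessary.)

With perfect complements, no substitution: consume in ratio x:y = 5:1.
Budget: p_x·x + p_y·(1/5)·x = I, so (5·p_x + p_y)·x = 5·I.
Demand: x*(p_x,p_y,I) = 5·I/(5·p_x + p_y), y* = I/(5·p_x + p_y).
Here 5·3 + 15.64 = 30.64, giving x* = 24.4778 and y* = 4.8956.
Utility at the optimum: U(24.4778, 4.8956) = 4.8956.

V = 4.8956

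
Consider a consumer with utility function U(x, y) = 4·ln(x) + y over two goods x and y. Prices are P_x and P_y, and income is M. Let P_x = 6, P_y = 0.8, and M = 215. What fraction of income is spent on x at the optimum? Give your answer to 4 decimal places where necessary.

MU_x = 4/x, MU_y = 1. Tangency: 4/x = P_x/P_y.
So x*(P_x,P_y) = 4·P_y/P_x, independent of income; and y* = (M − 4·P_y)/P_y.
At the given prices: x* = 4·0.8/6 = 0.5333, and y* = 264.75.
Expenditure on x: 6·0.5333 = 3.2; share = 0.0149.

share on x = 0.0149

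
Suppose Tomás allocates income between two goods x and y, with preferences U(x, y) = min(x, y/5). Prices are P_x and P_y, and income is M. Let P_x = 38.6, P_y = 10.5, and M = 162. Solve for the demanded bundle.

x* = 1.7783, y* = 8.8913

Demand: x*(P_x,P_y,M) = M/(P_x + 5·P_y), y* = 5·M/(P_x + 5·P_y).
Here 38.6 + 5·10.5 = 91.1, giving x* = 1.7783 and y* = 8.8913.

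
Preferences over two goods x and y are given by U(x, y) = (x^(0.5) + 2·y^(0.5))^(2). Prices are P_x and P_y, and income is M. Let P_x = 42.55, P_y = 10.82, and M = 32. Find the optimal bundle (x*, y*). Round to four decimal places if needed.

x* = 0.045, y* = 2.7807

MRS = MU_x/MU_y = (1/2)·(y/x)^(0.5). Set equal to P_x/P_y.
Solve for the ratio: y/x = [2·P_x/P_y]^(2).
With the ratio pinned down, the budget gives x* = M/(P_x + P_y·(y/x)) and y* = (y/x)·x*.
Numerically y/x = 61.859243, so x* = 32/(42.55 + 10.82·61.859243) = 0.045 and y* = 61.859243·0.045 = 2.7807.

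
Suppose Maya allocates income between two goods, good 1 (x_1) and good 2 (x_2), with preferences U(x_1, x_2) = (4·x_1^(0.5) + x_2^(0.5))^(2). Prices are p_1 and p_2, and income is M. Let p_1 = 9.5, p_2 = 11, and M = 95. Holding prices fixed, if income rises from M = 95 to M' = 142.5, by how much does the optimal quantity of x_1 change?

From the CES first-order condition, 4·(x_2/x_1)^(0.5) = p_1/p_2.
Solve for the ratio: x_2/x_1 = [(1/4)·p_1/p_2]^(2).
Substitute x_2 = (x_2/x_1)·x_1 into the budget: x_1* = M/(p_1 + p_2·(x_2/x_1)).
Numerically x_2/x_1 = 0.046617, so x_1* = 95/(9.5 + 11·0.046617) = 9.4879.
At M' = 142.5: x_1* = 14.2318. Change: 14.2318 − 9.4879 = 4.7439.

Δx_1* = 4.7439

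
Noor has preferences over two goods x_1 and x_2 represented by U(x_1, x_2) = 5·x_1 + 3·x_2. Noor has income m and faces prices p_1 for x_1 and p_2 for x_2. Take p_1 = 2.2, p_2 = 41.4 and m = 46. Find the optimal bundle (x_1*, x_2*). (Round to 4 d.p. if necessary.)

Perfect substitutes: compare marginal utility per dollar. 5/p_1 vs 3/p_2 → 2.2727 vs 0.0725.
x_1 gives more utility per dollar, so spend all income on x_1: x_1* = m/p_1, x_2* = 0.
Numerically: x_1* = 20.9091, x_2* = 0.

x_1* = 20.9091, x_2* = 0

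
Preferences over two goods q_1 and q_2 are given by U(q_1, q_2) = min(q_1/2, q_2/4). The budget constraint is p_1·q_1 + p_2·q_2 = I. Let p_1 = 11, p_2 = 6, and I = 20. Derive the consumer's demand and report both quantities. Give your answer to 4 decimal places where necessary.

With perfect complements, no substitution: consume in ratio q_1:q_2 = 2:4.
Budget: p_1·q_1 + p_2·2·q_1 = I, so (2·p_1 + 4·p_2)·q_1 = 2·I.
Demand: q_1*(p_1,p_2,I) = 2·I/(2·p_1 + 4·p_2), q_2* = 4·I/(2·p_1 + 4·p_2).
Here 2·11 + 4·6 = 46, giving q_1* = 0.8696 and q_2* = 1.7391.

q_1* = 0.8696, q_2* = 1.7391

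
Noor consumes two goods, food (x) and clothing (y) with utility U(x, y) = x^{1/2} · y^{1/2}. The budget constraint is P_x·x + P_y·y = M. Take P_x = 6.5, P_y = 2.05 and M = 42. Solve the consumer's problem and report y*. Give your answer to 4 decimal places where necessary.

y* = 10.2439

MU_x/MU_y = (0.5·y)/(0.5·x); tangency sets this equal to P_x/P_y.
Rearranging, P_y·y = P_x·x. Substituting into the budget gives P_x·x·(1 + 1) = M.
Demand: x*(P_x,P_y,M) = 0.5·M/P_x and y* = 0.5·M/P_y.
At P_x=6.5, P_y=2.05, M=42: y* = 0.5·42/2.05 = 10.2439.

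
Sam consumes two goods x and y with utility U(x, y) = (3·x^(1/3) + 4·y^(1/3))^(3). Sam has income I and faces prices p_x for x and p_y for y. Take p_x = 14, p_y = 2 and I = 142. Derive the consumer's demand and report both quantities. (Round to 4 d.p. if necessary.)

x* = 1.9992, y* = 57.0054

MU_x ∝ 3·x^(-2/3), MU_y ∝ 4·y^(-2/3), so MRS = (3/4)·(y/x)^(2/3) = p_x/p_y.
Solve for the ratio: y/x = [(4/3)·p_x/p_y]^(1.5).
With the ratio pinned down, the budget gives x* = I/(p_x + p_y·(y/x)) and y* = (y/x)·x*.
Numerically y/x = 28.513804, so x* = 142/(14 + 2·28.513804) = 1.9992 and y* = 28.513804·1.9992 = 57.0054.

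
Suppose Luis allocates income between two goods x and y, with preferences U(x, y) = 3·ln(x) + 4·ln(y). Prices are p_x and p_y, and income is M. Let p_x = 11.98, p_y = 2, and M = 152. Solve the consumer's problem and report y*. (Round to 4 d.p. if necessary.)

y* = 43.4286

At p_x=11.98, p_y=2, M=152: y* = 4/7·152/2 = 43.4286.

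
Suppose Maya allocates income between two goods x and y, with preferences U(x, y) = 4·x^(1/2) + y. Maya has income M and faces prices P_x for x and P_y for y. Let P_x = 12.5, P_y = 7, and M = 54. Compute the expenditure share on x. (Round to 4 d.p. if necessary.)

Utility is quasi-linear in y; the FOC for x is 2/√x = P_x/P_y.
Solve: √x = 2·P_y/P_x, so x*(P_x,P_y) = (2·P_y/P_x)², and y* = (M − P_x·x*)/P_y.
Plugging in: x* = (2·7/12.5)² = 1.2544, y* = 5.4743.
Expenditure on x: 12.5·1.2544 = 15.68; share = 0.2904.

share on x = 0.2904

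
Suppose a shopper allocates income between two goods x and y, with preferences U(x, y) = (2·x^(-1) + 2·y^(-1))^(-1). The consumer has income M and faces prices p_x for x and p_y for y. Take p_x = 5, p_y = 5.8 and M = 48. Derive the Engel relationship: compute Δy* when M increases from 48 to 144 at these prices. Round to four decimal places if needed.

Δy* = 8.5828

MU_x ∝ 2·x^(-2), MU_y ∝ 2·y^(-2), so MRS = (y/x)^(2) = p_x/p_y.
Solve for the ratio: y/x = [p_x/p_y]^(0.5).
Substitute y = (y/x)·x into the budget: x* = M/(p_x + p_y·(y/x)).
Numerically y/x = 0.928477, so x* = 48/(5 + 5.8·0.928477) = 4.622 and y* = 0.928477·4.622 = 4.2914.
At M' = 144: y* = 12.8742. Change: 12.8742 − 4.2914 = 8.5828.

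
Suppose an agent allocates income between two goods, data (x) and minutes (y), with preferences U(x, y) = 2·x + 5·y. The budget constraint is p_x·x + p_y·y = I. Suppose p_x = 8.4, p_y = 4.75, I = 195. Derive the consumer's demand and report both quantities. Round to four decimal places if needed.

Numerically: x* = 0, y* = 41.0526.

x* = 0, y* = 41.0526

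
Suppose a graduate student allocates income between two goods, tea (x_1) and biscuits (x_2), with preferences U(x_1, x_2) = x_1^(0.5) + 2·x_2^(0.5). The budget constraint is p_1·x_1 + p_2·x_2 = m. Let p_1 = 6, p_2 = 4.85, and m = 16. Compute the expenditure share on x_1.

share on x_1 = 0.1681

MRS = MU_x_1/MU_x_2 = (1/2)·(x_2/x_1)^(0.5). Set equal to p_1/p_2.
Solve for the ratio: x_2/x_1 = [2·p_1/p_2]^(2).
With the ratio pinned down, the budget gives x_1* = m/(p_1 + p_2·(x_2/x_1)) and x_2* = (x_2/x_1)·x_1*.
Numerically x_2/x_1 = 6.121798, so x_1* = 16/(6 + 4.85·6.121798) = 0.4483 and x_2* = 6.121798·0.4483 = 2.7444.
Expenditure on x_1: 6·0.4483 = 2.6898; share = 0.1681.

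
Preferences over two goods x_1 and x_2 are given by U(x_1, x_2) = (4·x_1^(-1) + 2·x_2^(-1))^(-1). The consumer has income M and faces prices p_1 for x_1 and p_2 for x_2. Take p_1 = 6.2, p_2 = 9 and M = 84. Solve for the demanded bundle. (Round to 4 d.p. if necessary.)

MU_x_1 ∝ 4·x_1^(-2), MU_x_2 ∝ 2·x_2^(-2), so MRS = 2·(x_2/x_1)^(2) = p_1/p_2.
Hence x_2/x_1 = ((1/2)·p_1/p_2)^(1/(2)), i.e. raised to the 0.5 power.
With the ratio pinned down, the budget gives x_1* = M/(p_1 + p_2·(x_2/x_1)) and x_2* = (x_2/x_1)·x_1*.
Numerically x_2/x_1 = 0.586894, so x_1* = 84/(6.2 + 9·0.586894) = 7.3158 and x_2* = 0.586894·7.3158 = 4.2936.

x_1* = 7.3158, x_2* = 4.2936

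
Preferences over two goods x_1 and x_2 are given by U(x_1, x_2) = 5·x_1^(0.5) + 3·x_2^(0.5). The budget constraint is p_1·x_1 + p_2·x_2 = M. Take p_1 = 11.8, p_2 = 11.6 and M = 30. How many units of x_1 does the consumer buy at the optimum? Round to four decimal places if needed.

From the CES first-order condition, (5/3)·(x_2/x_1)^(0.5) = p_1/p_2.
Hence x_2/x_1 = ((3/5)·p_1/p_2)^(1/(0.5)), i.e. raised to the 2 power.
With the ratio pinned down, the budget gives x_1* = M/(p_1 + p_2·(x_2/x_1)) and x_2* = (x_2/x_1)·x_1*.
Numerically x_2/x_1 = 0.372521, so x_1* = 30/(11.8 + 11.6·0.372521) = 1.8609.

x_1* = 1.8609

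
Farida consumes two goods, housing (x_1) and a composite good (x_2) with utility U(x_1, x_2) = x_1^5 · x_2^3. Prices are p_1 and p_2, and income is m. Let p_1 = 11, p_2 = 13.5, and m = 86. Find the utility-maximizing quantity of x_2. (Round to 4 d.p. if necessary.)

x_2* = 2.3889

Tangency: MRS = (5/3)·x_2/x_1 = p_1/p_2.
Rearranging, p_2·x_2 = (3/5)·p_1·x_1. Substituting into the budget gives p_1·x_1·(1 + (3/5)) = m.
Demand: x_1*(p_1,p_2,m) = 0.625·m/p_1 and x_2* = 0.375·m/p_2.
At p_1=11, p_2=13.5, m=86: x_2* = 0.375·86/13.5 = 2.3889.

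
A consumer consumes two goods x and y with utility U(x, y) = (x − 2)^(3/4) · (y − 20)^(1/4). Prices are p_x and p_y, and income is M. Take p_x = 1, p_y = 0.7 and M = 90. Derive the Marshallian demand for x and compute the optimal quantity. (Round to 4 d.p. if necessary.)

This is Cobb-Douglas in (x−2, y−20): tangency gives 0.75·p_y·(y−20) = 0.25·p_x·(x−2).
After buying the subsistence bundle (2, 20), a share 0.75 of the remaining income goes to x: x* = 2 + 0.75·(M − 2p_x − 20p_y)/p_x.
Discretionary income = 90 − 2·1 − 20·0.7 = 74; x* = 2 + 0.75·74/1 = 57.5.

x* = 57.5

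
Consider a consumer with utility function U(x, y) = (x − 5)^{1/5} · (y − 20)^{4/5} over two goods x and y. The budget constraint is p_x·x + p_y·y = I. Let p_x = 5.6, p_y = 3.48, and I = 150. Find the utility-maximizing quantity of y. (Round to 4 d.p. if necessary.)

After buying the subsistence bundle (5, 20), a share 0.2 of the remaining income goes to x: x* = 5 + 0.2·(I − 5p_x − 20p_y)/p_x.
Discretionary income = 150 − 5·5.6 − 20·3.48 = 52.4; y* = 20 + 0.8·52.4/3.48 = 32.046.

y* = 32.046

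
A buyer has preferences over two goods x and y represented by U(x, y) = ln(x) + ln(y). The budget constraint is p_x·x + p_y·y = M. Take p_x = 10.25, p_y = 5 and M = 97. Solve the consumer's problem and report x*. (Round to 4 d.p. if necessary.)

MU_x/MU_y = (y)/(x); tangency sets this equal to p_x/p_y.
Rearranging, p_y·y = p_x·x. Substituting into the budget gives p_x·x·(1 + 1) = M.
Demand: x*(p_x,p_y,M) = 0.5·M/p_x and y* = 0.5·M/p_y.
At p_x=10.25, p_y=5, M=97: x* = 0.5·97/10.25 = 4.7317.

x* = 4.7317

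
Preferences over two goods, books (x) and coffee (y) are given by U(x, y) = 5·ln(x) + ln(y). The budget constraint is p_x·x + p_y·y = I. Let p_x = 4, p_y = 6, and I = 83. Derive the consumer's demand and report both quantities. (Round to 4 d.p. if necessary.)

x* = 17.2917, y* = 2.3056

The MRS is 5·y/x. Set MRS = p_x/p_y.
So 5·p_y·y = p_x·x; combined with the budget, a share 5/6 of income goes to x.
Demand: x*(p_x,p_y,I) = 5/6·I/p_x and y* = 1/6·I/p_y.
At p_x=4, p_y=6, I=83: x* = 5/6·83/4 = 17.2917, y* = 2.3056.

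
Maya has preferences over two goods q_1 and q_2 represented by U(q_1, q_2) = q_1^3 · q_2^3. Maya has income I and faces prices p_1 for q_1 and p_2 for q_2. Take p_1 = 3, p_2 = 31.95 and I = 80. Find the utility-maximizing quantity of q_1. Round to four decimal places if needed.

At p_1=3, p_2=31.95, I=80: q_1* = 0.5·80/3 = 13.3333.

q_1* = 13.3333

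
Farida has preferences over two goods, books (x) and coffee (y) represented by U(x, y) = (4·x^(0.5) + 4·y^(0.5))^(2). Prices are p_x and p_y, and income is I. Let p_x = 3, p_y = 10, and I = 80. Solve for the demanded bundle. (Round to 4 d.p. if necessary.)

x* = 20.5128, y* = 1.8462

MU_x ∝ 4·x^(-0.5), MU_y ∝ 4·y^(-0.5), so MRS = (y/x)^(0.5) = p_x/p_y.
Hence y/x = (p_x/p_y)^(1/(0.5)), i.e. raised to the 2 power.
With the ratio pinned down, the budget gives x* = I/(p_x + p_y·(y/x)) and y* = (y/x)·x*.
Numerically y/x = 0.09, so x* = 80/(3 + 10·0.09) = 20.5128 and y* = 0.09·20.5128 = 1.8462.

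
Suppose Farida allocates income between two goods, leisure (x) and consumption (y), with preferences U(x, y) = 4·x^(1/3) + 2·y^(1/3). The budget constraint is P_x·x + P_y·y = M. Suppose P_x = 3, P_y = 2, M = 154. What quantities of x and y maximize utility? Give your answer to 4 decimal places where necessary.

x* = 35.822, y* = 23.267

MRS = MU_x/MU_y = 2·(y/x)^(2/3). Set equal to P_x/P_y.
Solve for the ratio: y/x = [(1/2)·P_x/P_y]^(1.5).
Substitute y = (y/x)·x into the budget: x* = M/(P_x + P_y·(y/x)).
Numerically y/x = 0.649519, so x* = 154/(3 + 2·0.649519) = 35.822 and y* = 0.649519·35.822 = 23.267.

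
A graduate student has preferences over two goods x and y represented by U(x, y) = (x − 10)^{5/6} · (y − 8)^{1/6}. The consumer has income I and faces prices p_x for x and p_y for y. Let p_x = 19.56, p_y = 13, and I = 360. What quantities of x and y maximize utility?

x* = 12.5733, y* = 8.7744

This is Cobb-Douglas in (x−10, y−8): tangency gives 5/6·p_y·(y−8) = 1/6·p_x·(x−10).
Substituting into the budget: x* = 10 + 5/6·(I − 10·p_x − 8·p_y)/p_x, and y* = 8 + 1/6·(…)/p_y.
Discretionary income = 360 − 10·19.56 − 8·13 = 60.4; x* = 10 + 5/6·60.4/19.56 = 12.5733; y* = 8 + 1/6·60.4/13 = 8.7744.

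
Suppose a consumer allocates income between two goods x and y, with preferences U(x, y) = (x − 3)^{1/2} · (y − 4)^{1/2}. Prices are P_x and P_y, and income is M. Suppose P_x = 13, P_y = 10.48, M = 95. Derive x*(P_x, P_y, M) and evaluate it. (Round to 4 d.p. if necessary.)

Let x' = x−3, y' = y−4. MRS = y'/x' = P_x/P_y.
After buying the subsistence bundle (3, 4), a share 0.5 of the remaining income goes to x: x* = 3 + 0.5·(M − 3P_x − 4P_y)/P_x.
Discretionary income = 95 − 3·13 − 4·10.48 = 14.08; x* = 3 + 0.5·14.08/13 = 3.5415.

x* = 3.5415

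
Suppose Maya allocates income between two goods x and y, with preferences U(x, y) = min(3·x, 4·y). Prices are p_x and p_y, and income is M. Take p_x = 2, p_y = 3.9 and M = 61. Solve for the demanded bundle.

Demand: x*(p_x,p_y,M) = 4·M/(4·p_x + 3·p_y), y* = 3·M/(4·p_x + 3·p_y).
Here 4·2 + 3·3.9 = 19.7, giving x* = 12.3858 and y* = 9.2893.

x* = 12.3858, y* = 9.2893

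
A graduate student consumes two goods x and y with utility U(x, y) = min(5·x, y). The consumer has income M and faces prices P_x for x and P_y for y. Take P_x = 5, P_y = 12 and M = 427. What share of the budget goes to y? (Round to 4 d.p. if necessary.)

Leontief preferences: the optimum is at the kink where x/1 = y/5, i.e. y = 5·x.
Budget: P_x·x + P_y·5·x = M, so (P_x + 5·P_y)·x = M.
Demand: x*(P_x,P_y,M) = M/(P_x + 5·P_y), y* = 5·M/(P_x + 5·P_y).
Here 5 + 5·12 = 65, giving x* = 6.5692 and y* = 32.8462.
Expenditure on y: 12·32.8462 = 394.1538; share = 0.9231.

share on y = 0.9231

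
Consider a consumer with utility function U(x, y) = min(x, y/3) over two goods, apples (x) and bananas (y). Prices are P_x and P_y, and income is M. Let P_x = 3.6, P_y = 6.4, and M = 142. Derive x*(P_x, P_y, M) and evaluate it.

Leontief preferences: the optimum is at the kink where x/1 = y/3, i.e. y = 3·x.
Budget: P_x·x + P_y·3·x = M, so (P_x + 3·P_y)·x = M.
Demand: x*(P_x,P_y,M) = M/(P_x + 3·P_y), y* = 3·M/(P_x + 3·P_y).
Here 3.6 + 3·6.4 = 22.8, giving x* = 6.2281.

x* = 6.2281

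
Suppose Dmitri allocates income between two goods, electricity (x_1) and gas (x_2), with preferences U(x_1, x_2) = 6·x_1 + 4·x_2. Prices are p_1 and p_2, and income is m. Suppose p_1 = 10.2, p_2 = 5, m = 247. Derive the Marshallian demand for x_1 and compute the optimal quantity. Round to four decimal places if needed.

x_1* = 0

x_2 gives more utility per dollar, so spend all income on x_2: x_2* = m/p_2, x_1* = 0.
Numerically: x_1* = 0, x_2* = 49.4.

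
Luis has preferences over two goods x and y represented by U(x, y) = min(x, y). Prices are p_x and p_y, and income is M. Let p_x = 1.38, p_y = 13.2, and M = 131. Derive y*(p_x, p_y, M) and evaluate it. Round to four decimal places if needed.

y* = 8.9849

With perfect complements, no substitution: consume in ratio x:y = 1:1.
Budget: p_x·x + p_y·x = M, so (p_x + p_y)·x = M.
Demand: x*(p_x,p_y,M) = M/(p_x + p_y), y* = M/(p_x + p_y).
Here 1.38 + 13.2 = 14.58, giving y* = 8.9849.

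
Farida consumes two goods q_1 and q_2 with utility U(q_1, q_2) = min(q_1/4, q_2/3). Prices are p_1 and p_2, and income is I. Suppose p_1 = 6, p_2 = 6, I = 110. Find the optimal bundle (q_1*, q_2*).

q_1* = 10.4762, q_2* = 7.8571

With perfect complements, no substitution: consume in ratio q_1:q_2 = 4:3.
Budget: p_1·q_1 + p_2·(3/4)·q_1 = I, so (4·p_1 + 3·p_2)·q_1 = 4·I.
Demand: q_1*(p_1,p_2,I) = 4·I/(4·p_1 + 3·p_2), q_2* = 3·I/(4·p_1 + 3·p_2).
Here 4·6 + 3·6 = 42, giving q_1* = 10.4762 and q_2* = 7.8571.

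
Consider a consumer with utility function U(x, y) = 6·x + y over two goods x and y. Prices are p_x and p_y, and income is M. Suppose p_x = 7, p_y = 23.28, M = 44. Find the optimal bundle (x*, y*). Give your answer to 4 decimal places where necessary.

x* = 6.2857, y* = 0

Linear utility — the consumer picks whichever good has higher MU/price: 6/7 = 0.8571 vs 1/23.28 = 0.043.
x gives more utility per dollar, so spend all income on x: x* = M/p_x, y* = 0.
Numerically: x* = 6.2857, y* = 0.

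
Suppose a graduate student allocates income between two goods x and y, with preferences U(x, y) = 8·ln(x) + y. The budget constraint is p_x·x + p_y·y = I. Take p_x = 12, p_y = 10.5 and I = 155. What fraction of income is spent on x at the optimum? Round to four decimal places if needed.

Set MRS = p_x/p_y: (8/x)/1 = p_x/p_y.
So x*(p_x,p_y) = 8·p_y/p_x, independent of income; and y* = (I − 8·p_y)/p_y.
At the given prices: x* = 8·10.5/12 = 7, and y* = 6.7619.
Expenditure on x: 12·7 = 84; share = 0.5419.

share on x = 0.5419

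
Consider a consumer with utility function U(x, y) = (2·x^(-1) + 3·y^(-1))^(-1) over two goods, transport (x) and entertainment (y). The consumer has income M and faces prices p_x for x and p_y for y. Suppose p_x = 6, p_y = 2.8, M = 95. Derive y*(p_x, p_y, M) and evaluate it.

y* = 15.4556

MRS = MU_x/MU_y = (2/3)·(y/x)^(2). Set equal to p_x/p_y.
Solve for the ratio: y/x = [(3/2)·p_x/p_y]^(0.5).
Substitute y = (y/x)·x into the budget: x* = M/(p_x + p_y·(y/x)).
Numerically y/x = 1.792843, so x* = 95/(6 + 2.8·1.792843) = 8.6207 and y* = 1.792843·8.6207 = 15.4556.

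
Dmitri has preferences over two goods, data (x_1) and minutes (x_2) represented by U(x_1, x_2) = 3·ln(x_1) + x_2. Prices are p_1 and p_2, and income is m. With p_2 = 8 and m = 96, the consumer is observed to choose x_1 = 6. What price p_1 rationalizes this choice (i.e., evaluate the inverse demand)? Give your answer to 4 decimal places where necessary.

MU_x_1 = 3/x_1, MU_x_2 = 1. Tangency: 3/x_1 = p_1/p_2.
So x_1*(p_1,p_2) = 3·p_2/p_1, independent of income; and x_2* = (m − 3·p_2)/p_2.
Set x_1* = 6 in the demand function and solve for p_1: p_1 = 4.

p_1 = 4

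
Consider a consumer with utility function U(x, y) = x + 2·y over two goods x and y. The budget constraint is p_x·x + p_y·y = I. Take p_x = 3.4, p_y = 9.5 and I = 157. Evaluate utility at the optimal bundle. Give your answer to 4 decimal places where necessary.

Perfect substitutes: compare marginal utility per dollar. 1/p_x vs 2/p_y → 0.2941 vs 0.2105.
x gives more utility per dollar, so spend all income on x: x* = I/p_x, y* = 0.
Numerically: x* = 46.1765, y* = 0.
Utility at the optimum: U(46.1765, 0) = 46.1765.

V = 46.1765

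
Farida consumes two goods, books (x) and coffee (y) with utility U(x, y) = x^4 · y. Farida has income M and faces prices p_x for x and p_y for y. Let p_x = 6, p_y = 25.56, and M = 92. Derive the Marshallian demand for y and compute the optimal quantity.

MU_x/MU_y = (4·y)/(x); tangency sets this equal to p_x/p_y.
So 4·p_y·y = p_x·x; combined with the budget, a share 0.8 of income goes to x.
Demand: x*(p_x,p_y,M) = 0.8·M/p_x and y* = 0.2·M/p_y.
At p_x=6, p_y=25.56, M=92: y* = 0.2·92/25.56 = 0.7199.

y* = 0.7199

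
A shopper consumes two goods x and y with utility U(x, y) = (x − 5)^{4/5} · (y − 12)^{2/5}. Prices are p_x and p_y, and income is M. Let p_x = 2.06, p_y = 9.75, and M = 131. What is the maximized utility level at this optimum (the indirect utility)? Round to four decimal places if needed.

Let x' = x−5, y' = y−12. MRS = 2·y'/x' = p_x/p_y.
Substituting into the budget: x* = 5 + 2/3·(M − 5·p_x − 12·p_y)/p_x, and y* = 12 + 1/3·(…)/p_y.
Discretionary income = 131 − 5·2.06 − 12·9.75 = 3.7; x* = 5 + 2/3·3.7/2.06 = 6.1974; y* = 12 + 1/3·3.7/9.75 = 12.1265.
Utility at the optimum: U(6.1974, 12.1265) = 0.5052.

V = 0.5052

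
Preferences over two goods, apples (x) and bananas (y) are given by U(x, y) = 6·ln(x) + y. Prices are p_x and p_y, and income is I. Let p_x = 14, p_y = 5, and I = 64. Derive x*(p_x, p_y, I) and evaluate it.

Set MRS = p_x/p_y: (6/x)/1 = p_x/p_y.
So x*(p_x,p_y) = 6·p_y/p_x, independent of income; and y* = (I − 6·p_y)/p_y.
At the given prices: x* = 6·5/14 = 2.1429.

x* = 2.1429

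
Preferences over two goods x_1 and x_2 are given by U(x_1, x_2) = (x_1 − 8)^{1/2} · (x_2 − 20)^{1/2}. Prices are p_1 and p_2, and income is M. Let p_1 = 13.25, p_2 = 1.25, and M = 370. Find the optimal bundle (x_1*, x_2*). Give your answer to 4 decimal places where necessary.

Let x_1' = x_1−8, x_2' = x_2−20. MRS = x_2'/x_1' = p_1/p_2.
Substituting into the budget: x_1* = 8 + 0.5·(M − 8·p_1 − 20·p_2)/p_1, and x_2* = 20 + 0.5·(…)/p_2.
Discretionary income = 370 − 8·13.25 − 20·1.25 = 239; x_1* = 8 + 0.5·239/13.25 = 17.0189; x_2* = 20 + 0.5·239/1.25 = 115.6.

x_1* = 17.0189, x_2* = 115.6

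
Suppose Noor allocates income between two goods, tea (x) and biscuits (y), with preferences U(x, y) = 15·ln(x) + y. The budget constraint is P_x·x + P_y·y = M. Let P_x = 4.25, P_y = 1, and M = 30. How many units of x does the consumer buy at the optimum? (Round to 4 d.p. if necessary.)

At the given prices: x* = 15·1/4.25 = 3.5294.

x* = 3.5294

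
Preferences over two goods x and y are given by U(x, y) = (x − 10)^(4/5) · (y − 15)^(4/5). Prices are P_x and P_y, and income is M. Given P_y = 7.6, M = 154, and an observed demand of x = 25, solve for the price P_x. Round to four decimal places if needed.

P_x = 1

Let x' = x−10, y' = y−15. MRS = y'/x' = P_x/P_y.
Substituting into the budget: x* = 10 + 0.5·(M − 10·P_x − 15·P_y)/P_x, and y* = 15 + 0.5·(…)/P_y.
Set x* = 25 in the demand function and solve for P_x: P_x = 1.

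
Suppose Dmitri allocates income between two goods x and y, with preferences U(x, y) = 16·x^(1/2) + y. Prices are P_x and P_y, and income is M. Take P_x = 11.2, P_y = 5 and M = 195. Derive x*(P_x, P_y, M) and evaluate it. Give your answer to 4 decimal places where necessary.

MU_x = 8/√x, MU_y = 1. Tangency: 8/√x = P_x/P_y.
Thus x* = (8·P_y/P_x)² — independent of M — with the rest of income spent on y.
Plugging in: x* = (8·5/11.2)² = 12.7551.

x* = 12.7551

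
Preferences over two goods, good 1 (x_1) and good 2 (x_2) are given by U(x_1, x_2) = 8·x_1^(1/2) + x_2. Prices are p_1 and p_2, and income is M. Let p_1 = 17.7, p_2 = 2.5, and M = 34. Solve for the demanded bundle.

x_1* = 0.3192, x_2* = 11.3401

Utility is quasi-linear in x_2; the FOC for x_1 is 4/√x_1 = p_1/p_2.
Solve: √x_1 = 4·p_2/p_1, so x_1*(p_1,p_2) = (4·p_2/p_1)², and x_2* = (M − p_1·x_1*)/p_2.
Plugging in: x_1* = (4·2.5/17.7)² = 0.3192, x_2* = 11.3401.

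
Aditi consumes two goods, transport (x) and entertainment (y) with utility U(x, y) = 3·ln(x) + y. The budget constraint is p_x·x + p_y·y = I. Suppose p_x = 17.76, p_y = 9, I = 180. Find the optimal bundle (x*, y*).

x* = 1.5203, y* = 17

MU_x = 3/x, MU_y = 1. Tangency: 3/x = p_x/p_y.
So x*(p_x,p_y) = 3·p_y/p_x, independent of income; and y* = (I − 3·p_y)/p_y.
At the given prices: x* = 3·9/17.76 = 1.5203, and y* = 17.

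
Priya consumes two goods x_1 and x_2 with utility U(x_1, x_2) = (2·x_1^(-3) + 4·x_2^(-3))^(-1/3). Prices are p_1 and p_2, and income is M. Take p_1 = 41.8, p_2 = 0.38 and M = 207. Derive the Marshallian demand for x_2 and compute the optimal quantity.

x_2* = 18.427

From the CES first-order condition, (1/2)·(x_2/x_1)^(4) = p_1/p_2.
Hence x_2/x_1 = (2·p_1/p_2)^(1/(4)), i.e. raised to the 0.25 power.
With the ratio pinned down, the budget gives x_1* = M/(p_1 + p_2·(x_2/x_1)) and x_2* = (x_2/x_1)·x_1*.
Numerically x_2/x_1 = 3.851285, so x_1* = 207/(41.8 + 0.38·3.851285) = 4.7846 and x_2* = 3.851285·4.7846 = 18.427.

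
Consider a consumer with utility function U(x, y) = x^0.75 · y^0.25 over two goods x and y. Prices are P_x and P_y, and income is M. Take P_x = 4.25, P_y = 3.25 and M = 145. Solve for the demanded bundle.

x* = 25.5882, y* = 11.1538

Demand: x*(P_x,P_y,M) = 0.75·M/P_x and y* = 0.25·M/P_y.
At P_x=4.25, P_y=3.25, M=145: x* = 0.75·145/4.25 = 25.5882, y* = 11.1538.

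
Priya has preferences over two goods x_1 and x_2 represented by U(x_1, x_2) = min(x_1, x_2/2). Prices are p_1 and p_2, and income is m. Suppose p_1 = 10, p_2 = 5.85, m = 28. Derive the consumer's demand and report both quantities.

Demand: x_1*(p_1,p_2,m) = m/(p_1 + 2·p_2), x_2* = 2·m/(p_1 + 2·p_2).
Here 10 + 2·5.85 = 21.7, giving x_1* = 1.2903 and x_2* = 2.5806.

x_1* = 1.2903, x_2* = 2.5806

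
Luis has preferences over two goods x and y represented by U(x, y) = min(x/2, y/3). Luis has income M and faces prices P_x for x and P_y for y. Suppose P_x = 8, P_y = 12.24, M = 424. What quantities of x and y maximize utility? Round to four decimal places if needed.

Leontief preferences: the optimum is at the kink where x/2 = y/3, i.e. y = (3/2)·x.
Budget: P_x·x + P_y·(3/2)·x = M, so (2·P_x + 3·P_y)·x = 2·M.
Demand: x*(P_x,P_y,M) = 2·M/(2·P_x + 3·P_y), y* = 3·M/(2·P_x + 3·P_y).
Here 2·8 + 3·12.24 = 52.72, giving x* = 16.085 and y* = 24.1275.

x* = 16.085, y* = 24.1275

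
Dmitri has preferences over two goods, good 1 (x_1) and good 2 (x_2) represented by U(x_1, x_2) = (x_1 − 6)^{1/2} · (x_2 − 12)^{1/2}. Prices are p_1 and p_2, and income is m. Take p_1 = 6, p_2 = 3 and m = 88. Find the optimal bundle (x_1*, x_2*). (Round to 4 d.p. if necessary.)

MRS = (x_2−12)/(x_1−6). Tangency with p_1/p_2 gives x_2−12 = (p_1/p_2)·(x_1−6).
After buying the subsistence bundle (6, 12), a share 0.5 of the remaining income goes to x_1: x_1* = 6 + 0.5·(m − 6p_1 − 12p_2)/p_1.
Discretionary income = 88 − 6·6 − 12·3 = 16; x_1* = 6 + 0.5·16/6 = 7.3333; x_2* = 12 + 0.5·16/3 = 14.6667.

x_1* = 7.3333, x_2* = 14.6667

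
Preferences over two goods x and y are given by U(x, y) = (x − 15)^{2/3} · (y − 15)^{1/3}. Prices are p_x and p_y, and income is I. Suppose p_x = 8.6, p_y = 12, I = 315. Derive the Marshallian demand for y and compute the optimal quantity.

Let x' = x−15, y' = y−15. MRS = 2·y'/x' = p_x/p_y.
After buying the subsistence bundle (15, 15), a share 2/3 of the remaining income goes to x: x* = 15 + 2/3·(I − 15p_x − 15p_y)/p_x.
Discretionary income = 315 − 15·8.6 − 15·12 = 6; y* = 15 + 1/3·6/12 = 15.1667.

y* = 15.1667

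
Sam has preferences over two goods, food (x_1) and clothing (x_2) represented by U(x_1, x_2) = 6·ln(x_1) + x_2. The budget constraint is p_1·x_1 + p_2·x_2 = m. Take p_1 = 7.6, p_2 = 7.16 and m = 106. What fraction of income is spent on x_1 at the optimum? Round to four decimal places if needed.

MU_x_1 = 6/x_1, MU_x_2 = 1. Tangency: 6/x_1 = p_1/p_2.
So x_1*(p_1,p_2) = 6·p_2/p_1, independent of income; and x_2* = (m − 6·p_2)/p_2.
At the given prices: x_1* = 6·7.16/7.6 = 5.6526, and x_2* = 8.8045.
Expenditure on x_1: 7.6·5.6526 = 42.96; share = 0.4053.

share on x_1 = 0.4053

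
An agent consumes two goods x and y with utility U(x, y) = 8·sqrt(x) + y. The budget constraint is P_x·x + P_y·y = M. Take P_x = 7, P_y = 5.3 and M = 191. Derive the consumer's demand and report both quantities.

Thus x* = (4·P_y/P_x)² — independent of M — with the rest of income spent on y.
Plugging in: x* = (4·5.3/7)² = 9.1722, y* = 23.9235.

x* = 9.1722, y* = 23.9235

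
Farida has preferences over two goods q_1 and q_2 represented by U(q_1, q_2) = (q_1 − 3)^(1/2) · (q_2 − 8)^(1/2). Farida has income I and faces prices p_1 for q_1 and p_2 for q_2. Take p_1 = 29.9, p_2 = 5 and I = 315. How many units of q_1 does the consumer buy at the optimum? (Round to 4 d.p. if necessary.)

This is Cobb-Douglas in (q_1−3, q_2−8): tangency gives 0.5·p_2·(q_2−8) = 0.5·p_1·(q_1−3).
Substituting into the budget: q_1* = 3 + 0.5·(I − 3·p_1 − 8·p_2)/p_1, and q_2* = 8 + 0.5·(…)/p_2.
Discretionary income = 315 − 3·29.9 − 8·5 = 185.3; q_1* = 3 + 0.5·185.3/29.9 = 6.0987.

q_1* = 6.0987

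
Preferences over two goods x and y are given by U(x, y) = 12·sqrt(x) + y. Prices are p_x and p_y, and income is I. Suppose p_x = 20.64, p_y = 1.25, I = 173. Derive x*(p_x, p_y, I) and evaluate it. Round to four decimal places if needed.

Solve: √x = 6·p_y/p_x, so x*(p_x,p_y) = (6·p_y/p_x)², and y* = (I − p_x·x*)/p_y.
Plugging in: x* = (6·1.25/20.64)² = 0.132.

x* = 0.132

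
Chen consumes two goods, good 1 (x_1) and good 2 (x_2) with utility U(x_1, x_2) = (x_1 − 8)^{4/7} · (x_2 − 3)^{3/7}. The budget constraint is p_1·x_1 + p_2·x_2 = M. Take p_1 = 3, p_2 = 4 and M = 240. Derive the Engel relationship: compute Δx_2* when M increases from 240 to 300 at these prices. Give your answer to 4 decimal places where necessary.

Let x_1' = x_1−8, x_2' = x_2−3. MRS = (4/3)·x_2'/x_1' = p_1/p_2.
Substituting into the budget: x_1* = 8 + 4/7·(M − 8·p_1 − 3·p_2)/p_1, and x_2* = 3 + 3/7·(…)/p_2.
Discretionary income = 240 − 8·3 − 3·4 = 204; x_2* = 3 + 3/7·204/4 = 24.8571.
At M' = 300: x_2* = 31.2857. Change: 31.2857 − 24.8571 = 6.4286.

Δx_2* = 6.4286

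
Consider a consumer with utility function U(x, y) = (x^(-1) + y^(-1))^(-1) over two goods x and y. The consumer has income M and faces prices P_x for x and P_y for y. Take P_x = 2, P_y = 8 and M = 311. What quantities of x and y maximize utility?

x* = 51.8333, y* = 25.9167

MRS = MU_x/MU_y = (y/x)^(2). Set equal to P_x/P_y.
Hence y/x = (P_x/P_y)^(1/(2)), i.e. raised to the 0.5 power.
With the ratio pinned down, the budget gives x* = M/(P_x + P_y·(y/x)) and y* = (y/x)·x*.
Numerically y/x = 0.5, so x* = 311/(2 + 8·0.5) = 51.8333 and y* = 0.5·51.8333 = 25.9167.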